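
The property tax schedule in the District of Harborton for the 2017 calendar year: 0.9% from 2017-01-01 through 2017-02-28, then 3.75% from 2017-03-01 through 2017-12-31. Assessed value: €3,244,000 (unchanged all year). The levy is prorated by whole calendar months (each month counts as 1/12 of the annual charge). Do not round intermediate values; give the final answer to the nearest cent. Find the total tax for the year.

€106,241.00

2017-01-01 to 2017-02-28: 2 months at 0.9% → €3,244,000 × 0.9% × 2/12 = €4,866.0000
2017-03-01 to 2017-12-31: 10 months at 3.75% → €3,244,000 × 3.75% × 10/12 = €101,375.0000
Total = €106,241.0000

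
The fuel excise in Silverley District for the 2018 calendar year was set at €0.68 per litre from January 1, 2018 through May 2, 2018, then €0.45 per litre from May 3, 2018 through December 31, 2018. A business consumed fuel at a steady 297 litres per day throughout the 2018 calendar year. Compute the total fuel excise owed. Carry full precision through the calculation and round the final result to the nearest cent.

January 1 – May 2, 2018: 122 days × 297 litres/day = 36,234 litres at €0.68/litre → €24,639.12
May 3 – December 31, 2018: 243 days × 297 litres/day = 72,171 litres at €0.45/litre → €32,476.95

€57,116.07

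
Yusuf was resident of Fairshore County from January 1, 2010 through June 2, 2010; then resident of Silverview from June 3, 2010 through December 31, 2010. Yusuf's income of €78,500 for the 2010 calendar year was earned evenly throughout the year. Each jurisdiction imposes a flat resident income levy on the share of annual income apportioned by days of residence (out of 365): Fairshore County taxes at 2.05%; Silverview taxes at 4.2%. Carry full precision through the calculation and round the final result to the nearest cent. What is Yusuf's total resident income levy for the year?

Fairshore County, January 1 – June 2, 2010: 153 days → €78,500 × 2.05% × 153/365 = €674.5623
Silverview, June 3 – December 31, 2010: 212 days → €78,500 × 4.2% × 212/365 = €1,914.9699
Total = €2,589.5322

€2,589.53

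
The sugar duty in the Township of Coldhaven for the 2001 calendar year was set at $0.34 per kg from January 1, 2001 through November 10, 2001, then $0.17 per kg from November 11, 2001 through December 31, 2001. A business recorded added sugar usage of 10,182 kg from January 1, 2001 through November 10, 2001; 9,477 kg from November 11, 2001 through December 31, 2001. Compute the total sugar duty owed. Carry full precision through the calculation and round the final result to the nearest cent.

January 1 – November 10, 2001: 10,182 kg at $0.34/kg → $3461.88
November 11 – December 31, 2001: 9,477 kg at $0.17/kg → $1611.09

$5072.97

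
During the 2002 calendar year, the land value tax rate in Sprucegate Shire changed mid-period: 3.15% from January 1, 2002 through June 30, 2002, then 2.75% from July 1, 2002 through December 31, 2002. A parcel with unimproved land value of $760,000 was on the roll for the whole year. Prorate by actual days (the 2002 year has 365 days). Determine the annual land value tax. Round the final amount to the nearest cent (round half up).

$22,407.51

January 1 – June 30, 2002: 181 days at 3.15% → $760,000 × 3.15% × 181/365 = $11,871.6164
July 1 – December 31, 2002: 184 days at 2.75% → $760,000 × 2.75% × 184/365 = $10,535.8904
Total = $22,407.5068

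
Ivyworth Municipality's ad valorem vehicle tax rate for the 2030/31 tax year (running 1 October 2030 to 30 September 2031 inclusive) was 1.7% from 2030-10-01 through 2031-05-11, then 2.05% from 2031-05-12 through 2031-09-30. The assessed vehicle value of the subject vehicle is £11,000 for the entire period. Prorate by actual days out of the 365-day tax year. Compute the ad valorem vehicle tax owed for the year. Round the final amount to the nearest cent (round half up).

2030-10-01 to 2031-05-11: 223 days at 1.7% → £11,000 × 1.7% × 223/365 = £114.2493
2031-05-12 to 2031-09-30: 142 days at 2.05% → £11,000 × 2.05% × 142/365 = £87.7288
Total = £201.9781

£201.98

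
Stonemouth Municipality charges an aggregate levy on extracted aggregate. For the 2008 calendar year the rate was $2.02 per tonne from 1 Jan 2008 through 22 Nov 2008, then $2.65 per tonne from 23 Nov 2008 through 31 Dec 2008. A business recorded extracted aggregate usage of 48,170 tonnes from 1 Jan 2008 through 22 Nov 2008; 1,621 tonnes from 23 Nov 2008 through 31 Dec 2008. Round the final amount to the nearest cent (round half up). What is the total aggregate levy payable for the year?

$101,599.05

1 Jan – 22 Nov 2008: 48,170 tonnes at $2.02/tonne → $97,303.40
23 Nov – 31 Dec 2008: 1,621 tonnes at $2.65/tonne → $4,295.65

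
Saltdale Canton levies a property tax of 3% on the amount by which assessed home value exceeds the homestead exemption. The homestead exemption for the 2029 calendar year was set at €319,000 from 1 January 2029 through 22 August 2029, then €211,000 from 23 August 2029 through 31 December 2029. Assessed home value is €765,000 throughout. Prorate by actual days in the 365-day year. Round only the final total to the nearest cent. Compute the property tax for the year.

1 January – 22 August 2029: 234 days, exemption €319,000 → (€765,000 − €319,000) × 3% × 234/365 = €8,577.8630
23 August – 31 December 2029: 131 days, exemption €211,000 → (€765,000 − €211,000) × 3% × 131/365 = €5,964.9863
Total = €14,542.8493

€14,542.85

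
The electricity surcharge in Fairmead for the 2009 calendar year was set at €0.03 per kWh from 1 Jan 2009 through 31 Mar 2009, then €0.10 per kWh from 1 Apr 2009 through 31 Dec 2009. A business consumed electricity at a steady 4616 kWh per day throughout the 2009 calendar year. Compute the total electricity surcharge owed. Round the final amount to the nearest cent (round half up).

1 Jan – 31 Mar 2009: 90 days × 4616 kWh/day = 415,440 kWh at €0.03/kWh → €12,463.20
1 Apr – 31 Dec 2009: 275 days × 4616 kWh/day = 1,269,400 kWh at €0.10/kWh → €126,940.00

€139,403.20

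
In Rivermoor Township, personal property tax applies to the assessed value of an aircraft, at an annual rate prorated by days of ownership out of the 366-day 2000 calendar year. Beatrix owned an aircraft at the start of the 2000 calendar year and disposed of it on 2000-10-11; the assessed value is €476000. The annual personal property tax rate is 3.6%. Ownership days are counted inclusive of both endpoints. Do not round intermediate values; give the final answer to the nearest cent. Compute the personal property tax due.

€13343.61

Days held (2000-01-01 to 2000-10-11): 285 out of 366
Tax = €476000 × 3.6% × 285/366 = €13343.6066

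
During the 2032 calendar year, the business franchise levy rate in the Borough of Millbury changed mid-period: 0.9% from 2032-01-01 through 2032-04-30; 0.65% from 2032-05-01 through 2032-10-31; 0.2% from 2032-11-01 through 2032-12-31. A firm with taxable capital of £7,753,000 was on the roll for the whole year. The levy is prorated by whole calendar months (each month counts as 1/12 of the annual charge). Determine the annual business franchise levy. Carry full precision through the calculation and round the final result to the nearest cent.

2032-01-01 to 2032-04-30: 4 months at 0.9% → £7,753,000 × 0.9% × 4/12 = £23,259.0000
2032-05-01 to 2032-10-31: 6 months at 0.65% → £7,753,000 × 0.65% × 6/12 = £25,197.2500
2032-11-01 to 2032-12-31: 2 months at 0.2% → £7,753,000 × 0.2% × 2/12 = £2,584.3333
Total = £51,040.5833

£51,040.58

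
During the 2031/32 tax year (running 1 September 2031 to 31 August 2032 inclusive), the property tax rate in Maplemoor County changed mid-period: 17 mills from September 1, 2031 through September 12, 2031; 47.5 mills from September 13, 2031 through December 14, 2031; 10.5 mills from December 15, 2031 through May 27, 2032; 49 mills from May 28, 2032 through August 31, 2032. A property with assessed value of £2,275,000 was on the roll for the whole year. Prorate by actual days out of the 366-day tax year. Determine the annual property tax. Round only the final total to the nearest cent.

£68,734.84

September 1 – September 12, 2031: 12 days at 17 mills → £2,275,000 × 1.7% × 12/366 = £1,268.0328
September 13 – December 14, 2031: 93 days at 47.5 mills → £2,275,000 × 4.75% × 93/366 = £27,458.5041
December 15, 2031 – May 27, 2032: 165 days at 10.5 mills → £2,275,000 × 1.05% × 165/366 = £10,768.9549
May 28 – August 31, 2032: 96 days at 49 mills → £2,275,000 × 4.9% × 96/366 = £29,239.3443
Total = £68,734.8361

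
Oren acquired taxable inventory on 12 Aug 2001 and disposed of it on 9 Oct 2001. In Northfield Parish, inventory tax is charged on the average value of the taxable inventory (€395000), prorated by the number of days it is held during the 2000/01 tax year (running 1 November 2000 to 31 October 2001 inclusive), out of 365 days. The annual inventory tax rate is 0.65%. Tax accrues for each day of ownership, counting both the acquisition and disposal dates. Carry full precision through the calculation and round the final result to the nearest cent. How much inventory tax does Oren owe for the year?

€415.02

Days held (12 Aug – 9 Oct 2001): 59 out of 365
Tax = €395000 × 0.65% × 59/365 = €415.0205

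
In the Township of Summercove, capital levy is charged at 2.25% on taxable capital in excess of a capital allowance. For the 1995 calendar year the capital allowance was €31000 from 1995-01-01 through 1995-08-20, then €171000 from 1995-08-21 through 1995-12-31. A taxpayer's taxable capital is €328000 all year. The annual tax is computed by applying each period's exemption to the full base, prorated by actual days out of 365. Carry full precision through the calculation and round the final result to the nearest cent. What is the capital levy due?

€5534.69

1995-01-01 to 1995-08-20: 232 days, exemption €31000 → (€328000 − €31000) × 2.25% × 232/365 = €4247.5068
1995-08-21 to 1995-12-31: 133 days, exemption €171000 → (€328000 − €171000) × 2.25% × 133/365 = €1287.1849
Total = €5534.6918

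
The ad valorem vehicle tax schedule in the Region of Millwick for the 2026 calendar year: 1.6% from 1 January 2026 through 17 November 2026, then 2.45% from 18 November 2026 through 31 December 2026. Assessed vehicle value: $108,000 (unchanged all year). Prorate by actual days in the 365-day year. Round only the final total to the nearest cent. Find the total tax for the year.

$1,838.66

1 January – 17 November 2026: 321 days at 1.6% → $108,000 × 1.6% × 321/365 = $1,519.6932
18 November – 31 December 2026: 44 days at 2.45% → $108,000 × 2.45% × 44/365 = $318.9699
Total = $1,838.6630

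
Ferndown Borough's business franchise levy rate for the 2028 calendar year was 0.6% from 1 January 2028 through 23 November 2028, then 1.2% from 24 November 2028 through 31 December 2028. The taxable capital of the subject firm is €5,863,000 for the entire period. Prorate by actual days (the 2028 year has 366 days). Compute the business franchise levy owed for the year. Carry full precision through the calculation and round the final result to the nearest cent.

1 January – 23 November 2028: 328 days at 0.6% → €5,863,000 × 0.6% × 328/366 = €31,525.6393
24 November – 31 December 2028: 38 days at 1.2% → €5,863,000 × 1.2% × 38/366 = €7,304.7213
Total = €38,830.3607

€38,830.36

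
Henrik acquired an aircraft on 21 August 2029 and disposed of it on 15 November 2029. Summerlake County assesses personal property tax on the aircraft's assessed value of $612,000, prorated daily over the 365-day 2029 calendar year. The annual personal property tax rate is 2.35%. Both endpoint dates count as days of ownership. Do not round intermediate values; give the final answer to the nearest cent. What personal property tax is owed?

$3,428.04

Days held (21 August – 15 November 2029): 87 out of 365
Tax = $612,000 × 2.35% × 87/365 = $3,428.0384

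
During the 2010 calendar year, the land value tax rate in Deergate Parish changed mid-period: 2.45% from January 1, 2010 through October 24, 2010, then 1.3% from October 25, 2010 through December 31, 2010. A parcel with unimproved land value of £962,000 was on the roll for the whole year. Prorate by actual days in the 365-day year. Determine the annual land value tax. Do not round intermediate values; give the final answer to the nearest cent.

£21,507.95

January 1 – October 24, 2010: 297 days at 2.45% → £962,000 × 2.45% × 297/365 = £19,178.0630
October 25 – December 31, 2010: 68 days at 1.3% → £962,000 × 1.3% × 68/365 = £2,329.8849
Total = £21,507.9479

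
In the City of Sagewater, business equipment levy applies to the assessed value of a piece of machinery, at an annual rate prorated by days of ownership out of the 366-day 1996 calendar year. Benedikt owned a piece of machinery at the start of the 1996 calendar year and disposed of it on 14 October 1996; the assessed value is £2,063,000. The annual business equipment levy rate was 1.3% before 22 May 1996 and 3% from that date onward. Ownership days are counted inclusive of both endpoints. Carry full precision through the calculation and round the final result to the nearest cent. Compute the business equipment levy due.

£35,093.55

1 January – 21 May 1996: 142 days at 1.3% → £2,063,000 × 1.3% × 142/366 = £10,405.1858
22 May – 14 October 1996: 146 days at 3% → £2,063,000 × 3% × 146/366 = £24,688.3607
Total = £35,093.5464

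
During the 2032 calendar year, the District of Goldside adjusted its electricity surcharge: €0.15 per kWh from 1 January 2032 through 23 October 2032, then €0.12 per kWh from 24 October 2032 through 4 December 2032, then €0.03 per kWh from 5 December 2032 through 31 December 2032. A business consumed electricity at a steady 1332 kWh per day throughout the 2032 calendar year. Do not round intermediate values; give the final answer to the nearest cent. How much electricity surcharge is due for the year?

€67,132.80

1 January – 23 October 2032: 297 days × 1332 kWh/day = 395,604 kWh at €0.15/kWh → €59,340.60
24 October – 4 December 2032: 42 days × 1332 kWh/day = 55,944 kWh at €0.12/kWh → €6,713.28
5 December – 31 December 2032: 27 days × 1332 kWh/day = 35,964 kWh at €0.03/kWh → €1,078.92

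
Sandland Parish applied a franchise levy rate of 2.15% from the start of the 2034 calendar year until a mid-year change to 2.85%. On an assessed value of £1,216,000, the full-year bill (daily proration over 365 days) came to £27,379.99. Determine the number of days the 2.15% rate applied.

Let d = days at the first rate; then 365 − d days at the second rate.
£1,216,000 × [2.15%·d + 2.85%·(365−d)] / 365 = £27,379.99
Solving gives d = 312, so the new rate took effect on 9 Nov 2034.

312 days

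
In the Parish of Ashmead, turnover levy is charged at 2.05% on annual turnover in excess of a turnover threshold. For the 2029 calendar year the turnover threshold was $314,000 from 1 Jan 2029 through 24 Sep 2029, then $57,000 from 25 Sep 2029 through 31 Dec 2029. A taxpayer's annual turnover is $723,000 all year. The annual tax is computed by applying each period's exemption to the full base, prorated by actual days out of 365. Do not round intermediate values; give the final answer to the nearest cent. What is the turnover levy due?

$9,799.06

1 Jan – 24 Sep 2029: 267 days, exemption $314,000 → ($723,000 − $314,000) × 2.05% × 267/365 = $6,133.3192
25 Sep – 31 Dec 2029: 98 days, exemption $57,000 → ($723,000 − $57,000) × 2.05% × 98/365 = $3,665.7370
Total = $9,799.0562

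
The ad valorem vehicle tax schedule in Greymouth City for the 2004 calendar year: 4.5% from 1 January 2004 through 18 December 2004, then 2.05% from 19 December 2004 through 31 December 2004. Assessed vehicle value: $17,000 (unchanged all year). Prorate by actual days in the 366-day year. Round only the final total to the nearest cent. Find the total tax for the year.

1 January – 18 December 2004: 353 days at 4.5% → $17,000 × 4.5% × 353/366 = $737.8279
19 December – 31 December 2004: 13 days at 2.05% → $17,000 × 2.05% × 13/366 = $12.3784
Total = $750.2063

$750.21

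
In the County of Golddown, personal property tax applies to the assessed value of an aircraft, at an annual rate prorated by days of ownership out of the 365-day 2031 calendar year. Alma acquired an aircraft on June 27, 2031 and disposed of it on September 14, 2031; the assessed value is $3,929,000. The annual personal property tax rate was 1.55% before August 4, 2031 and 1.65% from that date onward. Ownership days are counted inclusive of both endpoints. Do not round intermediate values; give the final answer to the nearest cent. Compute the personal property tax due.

$13,799.94

June 27 – August 3, 2031: 38 days at 1.55% → $3,929,000 × 1.55% × 38/365 = $6,340.2219
August 4 – September 14, 2031: 42 days at 1.65% → $3,929,000 × 1.65% × 42/365 = $7,459.7178
Total = $13,799.9397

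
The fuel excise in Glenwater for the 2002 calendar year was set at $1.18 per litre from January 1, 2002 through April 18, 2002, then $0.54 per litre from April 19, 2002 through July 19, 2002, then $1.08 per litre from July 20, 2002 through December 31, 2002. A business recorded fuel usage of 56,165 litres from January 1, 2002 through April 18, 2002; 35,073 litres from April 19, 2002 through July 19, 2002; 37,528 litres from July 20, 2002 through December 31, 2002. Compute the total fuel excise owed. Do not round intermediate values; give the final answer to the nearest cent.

January 1 – April 18, 2002: 56,165 litres at $1.18/litre → $66,274.70
April 19 – July 19, 2002: 35,073 litres at $0.54/litre → $18,939.42
July 20 – December 31, 2002: 37,528 litres at $1.08/litre → $40,530.24

$125,744.36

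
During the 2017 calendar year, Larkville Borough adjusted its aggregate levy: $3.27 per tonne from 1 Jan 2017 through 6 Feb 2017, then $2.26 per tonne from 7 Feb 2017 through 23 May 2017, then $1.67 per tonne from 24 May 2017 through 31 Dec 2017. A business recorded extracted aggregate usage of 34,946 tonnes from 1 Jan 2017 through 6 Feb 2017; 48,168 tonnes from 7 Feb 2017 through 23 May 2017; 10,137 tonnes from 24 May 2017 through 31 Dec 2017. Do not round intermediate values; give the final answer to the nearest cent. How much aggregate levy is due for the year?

1 Jan – 6 Feb 2017: 34,946 tonnes at $3.27/tonne → $114,273.42
7 Feb – 23 May 2017: 48,168 tonnes at $2.26/tonne → $108,859.68
24 May – 31 Dec 2017: 10,137 tonnes at $1.67/tonne → $16,928.79

$240,061.89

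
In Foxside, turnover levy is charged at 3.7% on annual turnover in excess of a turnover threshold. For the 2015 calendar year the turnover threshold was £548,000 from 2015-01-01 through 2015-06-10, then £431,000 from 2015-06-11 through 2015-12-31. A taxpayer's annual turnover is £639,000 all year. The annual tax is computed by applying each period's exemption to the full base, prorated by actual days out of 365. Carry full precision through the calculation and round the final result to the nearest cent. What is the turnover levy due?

£5,786.50

2015-01-01 to 2015-06-10: 161 days, exemption £548,000 → (£639,000 − £548,000) × 3.7% × 161/365 = £1,485.1699
2015-06-11 to 2015-12-31: 204 days, exemption £431,000 → (£639,000 − £431,000) × 3.7% × 204/365 = £4,301.3260
Total = £5,786.4959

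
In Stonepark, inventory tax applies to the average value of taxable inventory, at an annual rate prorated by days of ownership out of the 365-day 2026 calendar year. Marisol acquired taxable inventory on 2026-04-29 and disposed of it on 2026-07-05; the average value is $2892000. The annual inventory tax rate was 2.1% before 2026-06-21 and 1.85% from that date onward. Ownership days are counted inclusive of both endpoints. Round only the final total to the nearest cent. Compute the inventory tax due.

2026-04-29 to 2026-06-20: 53 days at 2.1% → $2892000 × 2.1% × 53/365 = $8818.6192
2026-06-21 to 2026-07-05: 15 days at 1.85% → $2892000 × 1.85% × 15/365 = $2198.7123
Total = $11017.3315

$11017.33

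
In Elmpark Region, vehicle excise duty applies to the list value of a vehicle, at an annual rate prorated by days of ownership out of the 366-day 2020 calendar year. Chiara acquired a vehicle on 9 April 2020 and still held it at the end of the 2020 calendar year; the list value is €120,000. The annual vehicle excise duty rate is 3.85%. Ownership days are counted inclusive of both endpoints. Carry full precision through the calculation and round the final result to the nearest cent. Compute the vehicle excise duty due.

Days held (9 April – 31 December 2020): 267 out of 366
Tax = €120,000 × 3.85% × 267/366 = €3,370.3279

€3,370.33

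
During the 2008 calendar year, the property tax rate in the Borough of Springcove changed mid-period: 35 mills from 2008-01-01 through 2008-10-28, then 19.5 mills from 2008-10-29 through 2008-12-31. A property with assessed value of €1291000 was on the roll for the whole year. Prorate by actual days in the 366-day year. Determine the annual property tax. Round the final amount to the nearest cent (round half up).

€41685.90

2008-01-01 to 2008-10-28: 302 days at 35 mills → €1291000 × 3.5% × 302/366 = €37283.7978
2008-10-29 to 2008-12-31: 64 days at 19.5 mills → €1291000 × 1.95% × 64/366 = €4402.0984
Total = €41685.8962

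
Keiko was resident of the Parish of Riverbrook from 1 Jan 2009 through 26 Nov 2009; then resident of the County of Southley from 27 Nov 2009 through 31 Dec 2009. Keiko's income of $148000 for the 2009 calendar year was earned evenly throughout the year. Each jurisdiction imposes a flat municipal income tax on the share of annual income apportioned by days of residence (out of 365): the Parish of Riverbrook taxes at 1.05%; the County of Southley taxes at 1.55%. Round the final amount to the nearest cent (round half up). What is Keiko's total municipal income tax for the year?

The Parish of Riverbrook, 1 Jan – 26 Nov 2009: 330 days → $148000 × 1.05% × 330/365 = $1404.9863
The County of Southley, 27 Nov – 31 Dec 2009: 35 days → $148000 × 1.55% × 35/365 = $219.9726
Total = $1624.9589

$1624.96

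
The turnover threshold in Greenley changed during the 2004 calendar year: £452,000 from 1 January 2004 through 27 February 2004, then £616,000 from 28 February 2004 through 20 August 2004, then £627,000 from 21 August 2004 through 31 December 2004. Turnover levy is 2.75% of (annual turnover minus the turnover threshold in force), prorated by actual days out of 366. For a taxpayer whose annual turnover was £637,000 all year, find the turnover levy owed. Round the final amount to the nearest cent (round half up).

£1,182.27

1 January – 27 February 2004: 58 days, exemption £452,000 → (£637,000 − £452,000) × 2.75% × 58/366 = £806.2158
28 February – 20 August 2004: 175 days, exemption £616,000 → (£637,000 − £616,000) × 2.75% × 175/366 = £276.1270
21 August – 31 December 2004: 133 days, exemption £627,000 → (£637,000 − £627,000) × 2.75% × 133/366 = £99.9317
Total = £1,182.2746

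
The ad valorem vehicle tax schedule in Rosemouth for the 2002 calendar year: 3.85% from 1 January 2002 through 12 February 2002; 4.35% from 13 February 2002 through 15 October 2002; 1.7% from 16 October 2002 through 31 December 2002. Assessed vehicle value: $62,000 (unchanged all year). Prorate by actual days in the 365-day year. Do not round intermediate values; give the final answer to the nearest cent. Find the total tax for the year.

1 January – 12 February 2002: 43 days at 3.85% → $62,000 × 3.85% × 43/365 = $281.2082
13 February – 15 October 2002: 245 days at 4.35% → $62,000 × 4.35% × 245/365 = $1,810.3151
16 October – 31 December 2002: 77 days at 1.7% → $62,000 × 1.7% × 77/365 = $222.3507
Total = $2,313.8740

$2,313.87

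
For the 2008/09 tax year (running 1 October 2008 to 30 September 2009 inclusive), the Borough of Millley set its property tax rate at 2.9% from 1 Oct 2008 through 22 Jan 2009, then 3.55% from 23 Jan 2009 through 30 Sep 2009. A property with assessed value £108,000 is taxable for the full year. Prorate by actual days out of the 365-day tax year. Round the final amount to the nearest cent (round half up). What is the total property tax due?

1 Oct 2008 – 22 Jan 2009: 114 days at 2.9% → £108,000 × 2.9% × 114/365 = £978.2137
23 Jan – 30 Sep 2009: 251 days at 3.55% → £108,000 × 3.55% × 251/365 = £2,636.5315
Total = £3,614.7452

£3,614.75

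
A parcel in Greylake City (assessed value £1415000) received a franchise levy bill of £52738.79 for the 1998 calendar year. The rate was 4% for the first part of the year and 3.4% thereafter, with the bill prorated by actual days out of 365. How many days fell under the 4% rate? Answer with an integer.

199 days

Let d = days at the first rate; then 365 − d days at the second rate.
£1415000 × [4%·d + 3.4%·(365−d)] / 365 = £52738.79
Solving gives d = 199, so the new rate took effect on 19 Jul 1998.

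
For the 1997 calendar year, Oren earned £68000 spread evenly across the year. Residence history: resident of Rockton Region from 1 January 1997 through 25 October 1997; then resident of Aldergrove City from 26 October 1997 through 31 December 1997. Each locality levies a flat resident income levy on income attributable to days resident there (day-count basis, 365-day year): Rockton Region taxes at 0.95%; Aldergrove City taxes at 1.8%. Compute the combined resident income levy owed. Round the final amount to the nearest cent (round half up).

£752.10

Rockton Region, 1 January – 25 October 1997: 298 days → £68000 × 0.95% × 298/365 = £527.4192
Aldergrove City, 26 October – 31 December 1997: 67 days → £68000 × 1.8% × 67/365 = £224.6795
Total = £752.0986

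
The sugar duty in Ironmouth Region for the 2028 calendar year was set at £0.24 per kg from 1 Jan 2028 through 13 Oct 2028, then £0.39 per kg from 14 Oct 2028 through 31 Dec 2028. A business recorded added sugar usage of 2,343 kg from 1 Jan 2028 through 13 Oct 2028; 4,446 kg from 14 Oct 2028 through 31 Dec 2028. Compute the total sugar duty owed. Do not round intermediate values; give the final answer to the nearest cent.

£2,296.26

1 Jan – 13 Oct 2028: 2,343 kg at £0.24/kg → £562.32
14 Oct – 31 Dec 2028: 4,446 kg at £0.39/kg → £1,733.94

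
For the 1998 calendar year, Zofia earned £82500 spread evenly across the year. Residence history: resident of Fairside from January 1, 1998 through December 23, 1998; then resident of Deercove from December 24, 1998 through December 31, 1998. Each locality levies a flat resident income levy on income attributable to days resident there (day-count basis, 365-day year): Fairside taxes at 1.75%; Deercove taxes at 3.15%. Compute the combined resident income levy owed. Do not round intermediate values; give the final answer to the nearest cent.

Fairside, January 1 – December 23, 1998: 357 days → £82500 × 1.75% × 357/365 = £1412.1062
Deercove, December 24 – December 31, 1998: 8 days → £82500 × 3.15% × 8/365 = £56.9589
Total = £1469.0651

£1469.07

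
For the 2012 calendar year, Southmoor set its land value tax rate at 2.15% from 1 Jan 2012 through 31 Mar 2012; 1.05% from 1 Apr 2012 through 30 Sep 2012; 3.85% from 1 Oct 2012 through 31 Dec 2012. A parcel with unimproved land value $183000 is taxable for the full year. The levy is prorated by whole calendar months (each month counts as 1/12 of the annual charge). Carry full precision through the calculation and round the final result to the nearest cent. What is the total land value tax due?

1 Jan – 31 Mar 2012: 3 months at 2.15% → $183000 × 2.15% × 3/12 = $983.6250
1 Apr – 30 Sep 2012: 6 months at 1.05% → $183000 × 1.05% × 6/12 = $960.7500
1 Oct – 31 Dec 2012: 3 months at 3.85% → $183000 × 3.85% × 3/12 = $1761.3750
Total = $3705.7500

$3705.75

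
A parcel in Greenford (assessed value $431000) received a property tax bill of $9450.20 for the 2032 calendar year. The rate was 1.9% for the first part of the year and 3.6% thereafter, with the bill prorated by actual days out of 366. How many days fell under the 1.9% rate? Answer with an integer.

303 days

Let d = days at the first rate; then 366 − d days at the second rate.
$431000 × [1.9%·d + 3.6%·(366−d)] / 366 = $9450.20
Solving gives d = 303, so the new rate took effect on 30 Oct 2032.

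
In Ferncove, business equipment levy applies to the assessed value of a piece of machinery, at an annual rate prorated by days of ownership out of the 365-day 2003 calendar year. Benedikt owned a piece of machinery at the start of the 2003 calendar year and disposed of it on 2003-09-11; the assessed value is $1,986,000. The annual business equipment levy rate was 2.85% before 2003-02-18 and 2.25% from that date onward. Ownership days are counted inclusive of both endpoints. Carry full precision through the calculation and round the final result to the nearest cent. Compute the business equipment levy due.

2003-01-01 to 2003-02-17: 48 days at 2.85% → $1,986,000 × 2.85% × 48/365 = $7,443.4192
2003-02-18 to 2003-09-11: 206 days at 2.25% → $1,986,000 × 2.25% × 206/365 = $25,219.4795
Total = $32,662.8986

$32,662.90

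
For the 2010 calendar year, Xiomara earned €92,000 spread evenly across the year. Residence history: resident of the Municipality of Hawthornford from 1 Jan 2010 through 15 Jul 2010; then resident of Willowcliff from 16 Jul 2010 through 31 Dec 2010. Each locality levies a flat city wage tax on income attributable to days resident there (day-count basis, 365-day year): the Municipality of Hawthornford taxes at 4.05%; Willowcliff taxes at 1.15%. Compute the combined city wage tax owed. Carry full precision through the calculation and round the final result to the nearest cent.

€2,490.68

The Municipality of Hawthornford, 1 Jan – 15 Jul 2010: 196 days → €92,000 × 4.05% × 196/365 = €2,000.8110
Willowcliff, 16 Jul – 31 Dec 2010: 169 days → €92,000 × 1.15% × 169/365 = €489.8685
Total = €2,490.6795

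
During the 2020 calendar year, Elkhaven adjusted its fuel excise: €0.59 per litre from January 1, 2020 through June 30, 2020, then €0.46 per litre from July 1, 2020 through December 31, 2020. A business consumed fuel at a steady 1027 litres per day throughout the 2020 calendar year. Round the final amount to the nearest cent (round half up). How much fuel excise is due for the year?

€197,204.54

January 1 – June 30, 2020: 182 days × 1027 litres/day = 186,914 litres at €0.59/litre → €110,279.26
July 1 – December 31, 2020: 184 days × 1027 litres/day = 188,968 litres at €0.46/litre → €86,925.28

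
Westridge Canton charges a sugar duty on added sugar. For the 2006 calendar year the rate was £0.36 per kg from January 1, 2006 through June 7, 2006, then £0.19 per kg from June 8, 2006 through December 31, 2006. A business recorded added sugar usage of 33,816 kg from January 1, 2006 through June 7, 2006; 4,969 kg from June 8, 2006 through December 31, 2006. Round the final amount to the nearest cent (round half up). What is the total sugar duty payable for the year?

£13117.87

January 1 – June 7, 2006: 33,816 kg at £0.36/kg → £12173.76
June 8 – December 31, 2006: 4,969 kg at £0.19/kg → £944.11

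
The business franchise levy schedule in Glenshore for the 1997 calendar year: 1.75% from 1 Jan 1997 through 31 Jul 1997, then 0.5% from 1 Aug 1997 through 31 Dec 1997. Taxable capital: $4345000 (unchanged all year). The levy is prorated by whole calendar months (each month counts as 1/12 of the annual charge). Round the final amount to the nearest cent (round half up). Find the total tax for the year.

$53407.29

1 Jan – 31 Jul 1997: 7 months at 1.75% → $4345000 × 1.75% × 7/12 = $44355.2083
1 Aug – 31 Dec 1997: 5 months at 0.5% → $4345000 × 0.5% × 5/12 = $9052.0833
Total = $53407.2917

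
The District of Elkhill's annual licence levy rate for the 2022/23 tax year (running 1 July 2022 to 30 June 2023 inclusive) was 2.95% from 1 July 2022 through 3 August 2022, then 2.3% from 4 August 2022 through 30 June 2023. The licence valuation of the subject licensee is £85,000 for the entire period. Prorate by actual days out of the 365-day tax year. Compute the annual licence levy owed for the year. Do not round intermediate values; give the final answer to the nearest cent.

1 July – 3 August 2022: 34 days at 2.95% → £85,000 × 2.95% × 34/365 = £233.5753
4 August 2022 – 30 June 2023: 331 days at 2.3% → £85,000 × 2.3% × 331/365 = £1,772.8904
Total = £2,006.4658

£2,006.47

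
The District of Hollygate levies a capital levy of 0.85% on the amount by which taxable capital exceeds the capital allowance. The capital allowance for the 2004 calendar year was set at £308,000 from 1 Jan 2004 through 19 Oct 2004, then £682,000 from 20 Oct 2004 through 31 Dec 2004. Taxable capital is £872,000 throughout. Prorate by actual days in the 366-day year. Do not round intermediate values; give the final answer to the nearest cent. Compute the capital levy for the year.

£4,159.94

1 Jan – 19 Oct 2004: 293 days, exemption £308,000 → (£872,000 − £308,000) × 0.85% × 293/366 = £3,837.8197
20 Oct – 31 Dec 2004: 73 days, exemption £682,000 → (£872,000 − £682,000) × 0.85% × 73/366 = £322.1175
Total = £4,159.9372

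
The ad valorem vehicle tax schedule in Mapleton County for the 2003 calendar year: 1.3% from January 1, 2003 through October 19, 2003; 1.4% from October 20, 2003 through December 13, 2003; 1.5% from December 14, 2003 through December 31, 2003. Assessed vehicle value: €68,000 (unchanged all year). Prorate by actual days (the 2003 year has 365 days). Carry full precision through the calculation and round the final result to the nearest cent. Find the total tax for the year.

January 1 – October 19, 2003: 292 days at 1.3% → €68,000 × 1.3% × 292/365 = €707.2000
October 20 – December 13, 2003: 55 days at 1.4% → €68,000 × 1.4% × 55/365 = €143.4521
December 14 – December 31, 2003: 18 days at 1.5% → €68,000 × 1.5% × 18/365 = €50.3014
Total = €900.9534

€900.95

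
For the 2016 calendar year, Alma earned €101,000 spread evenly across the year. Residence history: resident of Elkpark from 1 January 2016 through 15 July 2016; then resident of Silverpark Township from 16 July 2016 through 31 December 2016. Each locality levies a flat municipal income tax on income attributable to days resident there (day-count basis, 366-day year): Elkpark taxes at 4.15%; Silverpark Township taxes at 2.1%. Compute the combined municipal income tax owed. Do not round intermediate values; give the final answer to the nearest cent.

Elkpark, 1 January – 15 July 2016: 197 days → €101,000 × 4.15% × 197/366 = €2,256.0806
Silverpark Township, 16 July – 31 December 2016: 169 days → €101,000 × 2.1% × 169/366 = €979.3689
Total = €3,235.4495

€3,235.45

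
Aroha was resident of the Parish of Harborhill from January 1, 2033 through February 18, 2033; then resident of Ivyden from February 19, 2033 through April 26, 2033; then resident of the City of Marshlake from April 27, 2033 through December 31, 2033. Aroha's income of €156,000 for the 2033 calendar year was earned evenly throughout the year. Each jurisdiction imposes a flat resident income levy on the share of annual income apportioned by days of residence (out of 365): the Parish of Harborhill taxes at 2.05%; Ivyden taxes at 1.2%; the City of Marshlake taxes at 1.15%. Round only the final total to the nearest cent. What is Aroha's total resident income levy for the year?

€1,996.80

The Parish of Harborhill, January 1 – February 18, 2033: 49 days → €156,000 × 2.05% × 49/365 = €429.3205
Ivyden, February 19 – April 26, 2033: 67 days → €156,000 × 1.2% × 67/365 = €343.6274
The City of Marshlake, April 27 – December 31, 2033: 249 days → €156,000 × 1.15% × 249/365 = €1,223.8521
Total = €1,996.8000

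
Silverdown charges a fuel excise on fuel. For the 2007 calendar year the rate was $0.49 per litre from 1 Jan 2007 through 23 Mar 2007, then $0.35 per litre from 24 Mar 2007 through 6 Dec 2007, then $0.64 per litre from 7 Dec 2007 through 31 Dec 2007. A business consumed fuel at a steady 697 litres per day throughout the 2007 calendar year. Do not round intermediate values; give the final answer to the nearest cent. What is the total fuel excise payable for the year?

1 Jan – 23 Mar 2007: 82 days × 697 litres/day = 57,154 litres at $0.49/litre → $28005.46
24 Mar – 6 Dec 2007: 258 days × 697 litres/day = 179,826 litres at $0.35/litre → $62939.10
7 Dec – 31 Dec 2007: 25 days × 697 litres/day = 17,425 litres at $0.64/litre → $11152.00

$102096.56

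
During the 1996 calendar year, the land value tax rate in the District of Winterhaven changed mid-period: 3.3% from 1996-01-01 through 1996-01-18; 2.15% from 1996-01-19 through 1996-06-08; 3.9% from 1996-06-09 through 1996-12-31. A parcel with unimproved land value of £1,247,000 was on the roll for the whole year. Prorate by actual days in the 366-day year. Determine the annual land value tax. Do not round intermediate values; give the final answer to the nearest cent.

1996-01-01 to 1996-01-18: 18 days at 3.3% → £1,247,000 × 3.3% × 18/366 = £2,023.8197
1996-01-19 to 1996-06-08: 142 days at 2.15% → £1,247,000 × 2.15% × 142/366 = £10,401.8880
1996-06-09 to 1996-12-31: 206 days at 3.9% → £1,247,000 × 3.9% × 206/366 = £27,372.6721
Total = £39,798.3798

£39,798.38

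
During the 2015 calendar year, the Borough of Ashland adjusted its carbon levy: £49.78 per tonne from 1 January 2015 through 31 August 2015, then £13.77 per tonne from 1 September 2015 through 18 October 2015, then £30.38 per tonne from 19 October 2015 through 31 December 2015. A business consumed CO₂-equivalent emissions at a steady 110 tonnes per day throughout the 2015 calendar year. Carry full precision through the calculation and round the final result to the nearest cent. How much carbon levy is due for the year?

£1650618.20

1 January – 31 August 2015: 243 days × 110 tonnes/day = 26,730 tonnes at £49.78/tonne → £1330619.40
1 September – 18 October 2015: 48 days × 110 tonnes/day = 5,280 tonnes at £13.77/tonne → £72705.60
19 October – 31 December 2015: 74 days × 110 tonnes/day = 8,140 tonnes at £30.38/tonne → £247293.20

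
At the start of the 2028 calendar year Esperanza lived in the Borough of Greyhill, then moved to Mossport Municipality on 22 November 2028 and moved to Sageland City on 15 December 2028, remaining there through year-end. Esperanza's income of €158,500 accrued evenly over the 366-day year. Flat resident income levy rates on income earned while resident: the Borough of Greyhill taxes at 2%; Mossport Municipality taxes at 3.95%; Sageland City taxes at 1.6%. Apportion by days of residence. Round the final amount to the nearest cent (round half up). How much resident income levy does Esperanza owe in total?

The Borough of Greyhill, 1 January – 21 November 2028: 326 days → €158,500 × 2% × 326/366 = €2,823.5519
Mossport Municipality, 22 November – 14 December 2028: 23 days → €158,500 × 3.95% × 23/366 = €393.4351
Sageland City, 15 December – 31 December 2028: 17 days → €158,500 × 1.6% × 17/366 = €117.7923
Total = €3,334.7794

€3,334.78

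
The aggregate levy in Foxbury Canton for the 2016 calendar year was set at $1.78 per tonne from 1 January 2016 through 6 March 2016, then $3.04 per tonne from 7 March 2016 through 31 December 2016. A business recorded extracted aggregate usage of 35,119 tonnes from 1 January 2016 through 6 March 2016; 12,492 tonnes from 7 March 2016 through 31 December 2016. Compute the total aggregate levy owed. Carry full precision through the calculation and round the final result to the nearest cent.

$100,487.50

1 January – 6 March 2016: 35,119 tonnes at $1.78/tonne → $62,511.82
7 March – 31 December 2016: 12,492 tonnes at $3.04/tonne → $37,975.68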